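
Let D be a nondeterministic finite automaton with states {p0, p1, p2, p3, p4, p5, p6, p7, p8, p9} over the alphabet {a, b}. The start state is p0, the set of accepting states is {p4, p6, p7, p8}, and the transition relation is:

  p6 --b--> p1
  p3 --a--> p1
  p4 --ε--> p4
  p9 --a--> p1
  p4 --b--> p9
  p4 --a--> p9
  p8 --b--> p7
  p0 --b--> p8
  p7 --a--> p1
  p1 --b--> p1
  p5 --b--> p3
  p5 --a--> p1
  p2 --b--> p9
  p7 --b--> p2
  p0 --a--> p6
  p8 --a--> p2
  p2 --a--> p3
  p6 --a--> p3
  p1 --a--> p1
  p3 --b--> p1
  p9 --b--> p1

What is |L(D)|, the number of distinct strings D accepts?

The useful subgraph on states {p0, p6, p7, p8} is acyclic, so L(D) is finite; the longest accepting path visits 3 useful states, giving maximum string length 2.
Counting accepting paths from p0 by length: 2 of length 1, 1 of length 2. Total 3.

3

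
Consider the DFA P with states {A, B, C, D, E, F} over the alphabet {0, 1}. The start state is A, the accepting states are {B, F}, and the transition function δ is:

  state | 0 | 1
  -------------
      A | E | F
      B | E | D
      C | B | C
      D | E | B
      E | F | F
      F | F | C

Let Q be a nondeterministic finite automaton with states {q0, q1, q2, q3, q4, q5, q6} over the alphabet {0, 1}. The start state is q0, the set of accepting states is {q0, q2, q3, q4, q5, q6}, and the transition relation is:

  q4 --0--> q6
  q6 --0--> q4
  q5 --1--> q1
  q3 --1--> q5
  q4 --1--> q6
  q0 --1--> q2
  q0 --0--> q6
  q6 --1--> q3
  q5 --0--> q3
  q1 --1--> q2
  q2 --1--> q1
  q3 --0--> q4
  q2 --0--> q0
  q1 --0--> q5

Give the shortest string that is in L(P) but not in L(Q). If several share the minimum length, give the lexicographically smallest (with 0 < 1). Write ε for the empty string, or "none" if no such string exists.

011011

The string 011011 is accepted by P but not by Q.
No shorter string lies in the difference, and 011011 is the lexicographically first length-6 string in L(P) \ L(Q).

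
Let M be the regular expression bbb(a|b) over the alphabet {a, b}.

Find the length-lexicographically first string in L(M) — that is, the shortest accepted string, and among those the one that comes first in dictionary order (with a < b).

bbba

By inspection of the expression, no string of length less than 4 matches, and bbba is the lexicographically first match of length 4.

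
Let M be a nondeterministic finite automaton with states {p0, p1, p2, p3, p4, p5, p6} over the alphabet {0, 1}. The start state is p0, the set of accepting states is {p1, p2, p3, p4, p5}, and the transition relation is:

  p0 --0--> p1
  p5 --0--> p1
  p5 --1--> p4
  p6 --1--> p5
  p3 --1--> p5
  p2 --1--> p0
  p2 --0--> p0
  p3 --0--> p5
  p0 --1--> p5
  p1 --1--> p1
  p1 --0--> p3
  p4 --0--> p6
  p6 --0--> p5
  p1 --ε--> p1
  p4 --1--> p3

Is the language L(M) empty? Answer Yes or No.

The string 0 is accepted: the run p0 → p1 ends in the accepting state p1.
Since at least one string is accepted, L(M) is not empty.

No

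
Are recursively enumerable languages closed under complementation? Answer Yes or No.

If both L and its complement were r.e., running the two recognisers in parallel would decide L, so L would be recursive; but there are r.e. languages that are not recursive (e.g. the halting problem), and their complements are therefore not r.e.

No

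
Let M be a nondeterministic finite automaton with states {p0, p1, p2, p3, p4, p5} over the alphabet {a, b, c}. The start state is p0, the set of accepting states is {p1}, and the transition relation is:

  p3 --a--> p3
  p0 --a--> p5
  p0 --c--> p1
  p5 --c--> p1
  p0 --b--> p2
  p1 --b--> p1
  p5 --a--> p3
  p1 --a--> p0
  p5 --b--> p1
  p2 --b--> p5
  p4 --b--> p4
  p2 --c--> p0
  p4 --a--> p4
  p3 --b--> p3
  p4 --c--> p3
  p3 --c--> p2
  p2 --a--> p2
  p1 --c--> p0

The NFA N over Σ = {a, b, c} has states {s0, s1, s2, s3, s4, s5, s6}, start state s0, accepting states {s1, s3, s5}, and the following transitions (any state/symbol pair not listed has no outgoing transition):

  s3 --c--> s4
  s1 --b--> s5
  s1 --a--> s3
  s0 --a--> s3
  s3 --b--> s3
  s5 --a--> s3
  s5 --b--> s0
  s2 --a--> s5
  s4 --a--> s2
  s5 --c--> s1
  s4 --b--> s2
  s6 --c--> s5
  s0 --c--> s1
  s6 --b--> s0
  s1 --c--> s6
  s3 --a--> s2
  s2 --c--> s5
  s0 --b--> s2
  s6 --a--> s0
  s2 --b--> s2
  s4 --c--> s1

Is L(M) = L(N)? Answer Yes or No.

The string ac is accepted by M but rejected by N.
So L(M) ≠ L(N).

No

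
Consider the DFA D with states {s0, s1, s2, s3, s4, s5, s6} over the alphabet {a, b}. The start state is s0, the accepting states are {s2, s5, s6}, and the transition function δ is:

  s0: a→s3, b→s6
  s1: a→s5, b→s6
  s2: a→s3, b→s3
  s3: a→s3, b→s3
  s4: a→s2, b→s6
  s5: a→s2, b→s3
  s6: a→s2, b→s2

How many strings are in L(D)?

3

The useful subgraph on states {s0, s2, s6} is acyclic, so L(D) is finite; the longest accepting path visits 3 useful states, giving maximum string length 2.
Counting accepting paths from s0 by length: 1 of length 1, 2 of length 2. Total 3.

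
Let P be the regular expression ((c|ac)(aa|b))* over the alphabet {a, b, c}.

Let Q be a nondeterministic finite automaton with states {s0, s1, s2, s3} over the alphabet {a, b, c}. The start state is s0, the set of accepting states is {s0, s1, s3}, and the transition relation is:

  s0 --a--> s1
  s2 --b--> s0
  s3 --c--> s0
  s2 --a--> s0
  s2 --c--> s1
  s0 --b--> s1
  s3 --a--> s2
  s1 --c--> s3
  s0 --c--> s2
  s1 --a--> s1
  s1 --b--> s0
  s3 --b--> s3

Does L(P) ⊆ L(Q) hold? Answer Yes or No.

Converting the expression P to a DFA (subset construction, then merging equivalent states) gives the minimal DFA with states {p0, p1, p2, p3, p4}, start state p0, accepting states {p0} and transitions p0: a→p1, b→p2, c→p3; p1: a→p2, b→p2, c→p3; p2: a→p2, b→p2, c→p2; p3: a→p4, b→p0, c→p2; p4: a→p0, b→p2, c→p2.
Exploring the product automaton P × Q from the start pair (p0, s0), following both machines on each input symbol, reaches 16 state pairs: (p0, s0), (p1, s1), (p2, s1), (p3, s2), (p2, s0), (p3, s3), (p2, s3), (p4, s0), (p2, s2), (p4, s2), (p0, s3), (p0, s1), (p1, s2), (p3, s0), (p3, s1), (p4, s1).
P accepts in {p0} and Q accepts in {s0, s1, s3}. The reachable pairs whose P-component is accepting are (p0, s0), (p0, s3), (p0, s1); in each of them the Q-component is accepting too, so the product for L(P) \ L(Q) (P-component accepting, Q-component rejecting) has no reachable accepting pair and the difference is empty.
Hence every string in L(P) is also in L(Q).

Yes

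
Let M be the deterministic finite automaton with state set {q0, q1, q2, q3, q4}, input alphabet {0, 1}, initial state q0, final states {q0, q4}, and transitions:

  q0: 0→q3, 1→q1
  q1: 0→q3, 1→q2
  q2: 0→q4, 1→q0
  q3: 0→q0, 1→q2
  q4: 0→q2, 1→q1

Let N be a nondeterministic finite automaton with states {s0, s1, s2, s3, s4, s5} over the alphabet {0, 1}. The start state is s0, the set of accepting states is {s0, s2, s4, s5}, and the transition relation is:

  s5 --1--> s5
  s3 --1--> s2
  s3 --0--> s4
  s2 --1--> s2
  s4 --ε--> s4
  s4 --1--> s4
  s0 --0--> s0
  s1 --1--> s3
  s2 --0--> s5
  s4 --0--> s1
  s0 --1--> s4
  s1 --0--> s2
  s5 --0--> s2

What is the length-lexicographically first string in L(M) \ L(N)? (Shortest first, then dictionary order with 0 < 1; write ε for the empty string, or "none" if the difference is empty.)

The string 010 is accepted by M but not by N.
No shorter string lies in the difference, and 010 is the lexicographically first length-3 string in L(M) \ L(N).

010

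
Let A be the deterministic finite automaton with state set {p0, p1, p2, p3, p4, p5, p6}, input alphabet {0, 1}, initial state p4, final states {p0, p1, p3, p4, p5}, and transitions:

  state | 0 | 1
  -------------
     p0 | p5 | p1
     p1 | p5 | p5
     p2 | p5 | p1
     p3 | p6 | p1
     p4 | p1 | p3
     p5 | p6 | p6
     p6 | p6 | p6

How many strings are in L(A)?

8

The useful subgraph on states {p1, p3, p4, p5} is acyclic, so L(A) is finite; the longest accepting path visits 4 useful states, giving maximum string length 3.
Counting accepting paths from p4 by length: 1 of length 0, 2 of length 1, 3 of length 2, 2 of length 3. Total 8.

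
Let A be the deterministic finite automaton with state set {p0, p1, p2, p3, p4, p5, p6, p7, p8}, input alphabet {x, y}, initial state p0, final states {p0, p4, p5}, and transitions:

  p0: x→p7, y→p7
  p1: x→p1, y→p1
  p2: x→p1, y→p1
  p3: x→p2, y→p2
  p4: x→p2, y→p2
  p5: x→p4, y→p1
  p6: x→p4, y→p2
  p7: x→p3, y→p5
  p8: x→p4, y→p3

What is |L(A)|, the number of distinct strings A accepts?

5

The useful subgraph on states {p0, p4, p5, p7} is acyclic, so L(A) is finite; the longest accepting path visits 4 useful states, giving maximum string length 3.
Counting accepting paths from p0 by length: 1 of length 0, 2 of length 2, 2 of length 3. Total 5.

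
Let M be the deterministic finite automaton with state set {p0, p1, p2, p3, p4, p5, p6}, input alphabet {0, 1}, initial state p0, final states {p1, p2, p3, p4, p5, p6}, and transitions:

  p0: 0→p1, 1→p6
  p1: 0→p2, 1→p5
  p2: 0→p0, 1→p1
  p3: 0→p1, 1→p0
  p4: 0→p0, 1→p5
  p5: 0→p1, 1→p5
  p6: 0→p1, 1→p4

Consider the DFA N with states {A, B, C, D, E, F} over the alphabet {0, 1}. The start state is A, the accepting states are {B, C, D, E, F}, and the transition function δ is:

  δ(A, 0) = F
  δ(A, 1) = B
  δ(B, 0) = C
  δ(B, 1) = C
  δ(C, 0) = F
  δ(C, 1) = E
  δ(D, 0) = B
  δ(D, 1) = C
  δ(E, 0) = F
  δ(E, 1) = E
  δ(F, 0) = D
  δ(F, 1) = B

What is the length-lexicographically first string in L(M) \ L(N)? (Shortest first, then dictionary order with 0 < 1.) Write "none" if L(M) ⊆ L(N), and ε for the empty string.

none

Exploring the product automaton M × N from the start pair (p0, A), following both machines on each input symbol, reaches 22 state pairs: (p0, A), (p1, F), (p6, B), (p2, D), (p5, B), (p1, C), (p4, C), (p0, B), (p5, C), (p2, F), (p5, E), (p0, F), (p6, C), (p0, D), (p1, B), (p1, D), (p4, E), (p2, C), (p2, B), (p1, E), (p0, C), (p6, E).
M accepts in {p1, p2, p3, p4, p5, p6} and N accepts in {B, C, D, E, F}. The reachable pairs whose M-component is accepting are (p1, F), (p6, B), (p2, D), (p5, B), (p1, C), (p4, C), (p5, C), (p2, F), (p5, E), (p6, C), (p1, B), (p1, D), (p4, E), (p2, C), (p2, B), (p1, E), (p6, E); in each of them the N-component is accepting too, so the product for L(M) \ L(N) (M-component accepting, N-component rejecting) has no reachable accepting pair and the difference is empty.
So every string accepted by M is also accepted by N: L(M) \ L(N) = ∅ and there is no such string.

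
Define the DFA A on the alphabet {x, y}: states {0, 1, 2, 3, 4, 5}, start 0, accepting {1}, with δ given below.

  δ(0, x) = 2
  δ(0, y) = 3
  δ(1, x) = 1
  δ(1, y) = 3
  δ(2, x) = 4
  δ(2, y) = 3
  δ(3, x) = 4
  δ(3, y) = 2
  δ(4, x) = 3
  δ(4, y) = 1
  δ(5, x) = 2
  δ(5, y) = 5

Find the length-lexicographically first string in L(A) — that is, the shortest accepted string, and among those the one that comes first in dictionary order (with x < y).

xxy

A breadth-first search from 0 reaches an accepting state first via the path 0 → 2 → 4 → 1 on input xxy.
No string of length < 3 is accepted (BFS exhausts all shorter strings without reaching an accepting state), and xxy is the lexicographically least accepting string of length 3.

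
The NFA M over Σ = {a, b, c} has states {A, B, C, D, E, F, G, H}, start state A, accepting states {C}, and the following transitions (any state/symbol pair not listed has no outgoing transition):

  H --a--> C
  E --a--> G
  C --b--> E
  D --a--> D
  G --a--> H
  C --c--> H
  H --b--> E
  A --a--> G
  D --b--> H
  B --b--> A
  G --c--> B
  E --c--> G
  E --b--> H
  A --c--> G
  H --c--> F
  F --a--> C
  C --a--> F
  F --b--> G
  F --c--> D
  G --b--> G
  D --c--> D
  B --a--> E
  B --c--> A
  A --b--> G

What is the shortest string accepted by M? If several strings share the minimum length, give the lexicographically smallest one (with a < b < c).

A breadth-first search from A reaches an accepting state first via the path A → G → H → C on input aaa.
No string of length < 3 is accepted (BFS exhausts all shorter strings without reaching an accepting state), and aaa is the lexicographically least accepting string of length 3.

aaa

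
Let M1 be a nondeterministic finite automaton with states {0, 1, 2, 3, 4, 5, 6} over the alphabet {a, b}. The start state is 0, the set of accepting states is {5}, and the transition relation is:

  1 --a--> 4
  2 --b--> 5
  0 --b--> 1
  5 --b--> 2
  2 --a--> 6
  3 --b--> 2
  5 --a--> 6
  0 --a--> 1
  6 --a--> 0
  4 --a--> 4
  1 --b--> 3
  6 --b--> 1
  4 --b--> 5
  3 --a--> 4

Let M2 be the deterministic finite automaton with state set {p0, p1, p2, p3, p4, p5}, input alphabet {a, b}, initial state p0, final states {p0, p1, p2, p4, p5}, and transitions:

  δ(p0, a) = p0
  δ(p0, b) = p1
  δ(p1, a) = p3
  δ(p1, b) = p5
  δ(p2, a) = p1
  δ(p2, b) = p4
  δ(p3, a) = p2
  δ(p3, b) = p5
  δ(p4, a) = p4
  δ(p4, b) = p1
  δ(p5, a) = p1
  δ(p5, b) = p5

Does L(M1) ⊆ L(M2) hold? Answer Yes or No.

Exploring the product automaton M1 × M2 from the start pair (0, p0), following both machines on each input symbol, reaches 25 state pairs: (0, p0), (1, p0), (1, p1), (4, p0), (3, p1), (4, p3), (3, p5), (5, p1), (2, p5), (4, p2), (5, p5), (4, p1), (6, p3), (6, p1), (5, p4), (0, p2), (1, p5), (0, p3), (6, p4), (2, p1), (1, p4), (1, p2), (0, p4), (4, p4), (3, p4).
M1 accepts in {5} and M2 accepts in {p0, p1, p2, p4, p5}. The reachable pairs whose M1-component is accepting are (5, p1), (5, p5), (5, p4); in each of them the M2-component is accepting too, so the product for L(M1) \ L(M2) (M1-component accepting, M2-component rejecting) has no reachable accepting pair and the difference is empty.
Hence every string in L(M1) is also in L(M2).

Yes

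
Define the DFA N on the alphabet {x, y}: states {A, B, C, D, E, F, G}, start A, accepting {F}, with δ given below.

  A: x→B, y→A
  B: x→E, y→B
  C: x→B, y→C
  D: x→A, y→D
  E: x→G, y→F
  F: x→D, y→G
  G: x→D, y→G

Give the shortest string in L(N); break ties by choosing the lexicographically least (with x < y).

xxy

A breadth-first search from A reaches an accepting state first via the path A → B → E → F on input xxy.
No string of length < 3 is accepted (BFS exhausts all shorter strings without reaching an accepting state), and xxy is the lexicographically least accepting string of length 3.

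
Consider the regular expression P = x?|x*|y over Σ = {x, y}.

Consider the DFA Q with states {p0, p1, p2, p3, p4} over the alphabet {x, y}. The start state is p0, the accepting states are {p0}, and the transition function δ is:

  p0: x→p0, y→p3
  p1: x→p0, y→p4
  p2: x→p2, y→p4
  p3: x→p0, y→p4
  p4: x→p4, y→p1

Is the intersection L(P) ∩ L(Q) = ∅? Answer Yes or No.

No

The empty string ε is accepted by both P and Q.
Hence L(P) ∩ L(Q) ≠ ∅.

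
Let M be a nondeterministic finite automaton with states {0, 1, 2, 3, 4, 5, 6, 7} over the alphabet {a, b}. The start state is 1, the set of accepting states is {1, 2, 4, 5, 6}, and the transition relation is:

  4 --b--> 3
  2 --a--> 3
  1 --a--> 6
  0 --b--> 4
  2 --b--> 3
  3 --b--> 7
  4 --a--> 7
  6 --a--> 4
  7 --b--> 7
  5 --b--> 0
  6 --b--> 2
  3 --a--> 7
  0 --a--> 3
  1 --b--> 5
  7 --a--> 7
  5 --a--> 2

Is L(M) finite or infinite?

finite

The useful states (reachable from 1 and able to reach an accepting state) are {0, 1, 2, 4, 5, 6}.
Restricted to these states the transition graph has no cycle, so every accepting path has bounded length and L is finite.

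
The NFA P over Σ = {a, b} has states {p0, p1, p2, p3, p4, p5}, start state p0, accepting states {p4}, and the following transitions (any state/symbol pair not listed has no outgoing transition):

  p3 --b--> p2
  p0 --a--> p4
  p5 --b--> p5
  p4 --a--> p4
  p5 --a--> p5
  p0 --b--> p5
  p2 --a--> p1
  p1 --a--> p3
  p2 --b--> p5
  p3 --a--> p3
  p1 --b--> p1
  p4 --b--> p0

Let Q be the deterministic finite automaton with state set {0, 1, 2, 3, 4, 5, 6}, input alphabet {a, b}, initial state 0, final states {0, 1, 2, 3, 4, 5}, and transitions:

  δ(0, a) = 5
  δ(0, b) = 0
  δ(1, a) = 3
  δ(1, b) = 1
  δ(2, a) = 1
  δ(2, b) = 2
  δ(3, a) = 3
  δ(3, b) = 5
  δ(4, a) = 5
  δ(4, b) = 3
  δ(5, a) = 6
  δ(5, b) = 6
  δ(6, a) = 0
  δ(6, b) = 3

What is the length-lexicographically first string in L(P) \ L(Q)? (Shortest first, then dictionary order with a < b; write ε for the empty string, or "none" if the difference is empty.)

aa

The string aa is accepted by P but not by Q.
No shorter string lies in the difference, and aa is the lexicographically first length-2 string in L(P) \ L(Q).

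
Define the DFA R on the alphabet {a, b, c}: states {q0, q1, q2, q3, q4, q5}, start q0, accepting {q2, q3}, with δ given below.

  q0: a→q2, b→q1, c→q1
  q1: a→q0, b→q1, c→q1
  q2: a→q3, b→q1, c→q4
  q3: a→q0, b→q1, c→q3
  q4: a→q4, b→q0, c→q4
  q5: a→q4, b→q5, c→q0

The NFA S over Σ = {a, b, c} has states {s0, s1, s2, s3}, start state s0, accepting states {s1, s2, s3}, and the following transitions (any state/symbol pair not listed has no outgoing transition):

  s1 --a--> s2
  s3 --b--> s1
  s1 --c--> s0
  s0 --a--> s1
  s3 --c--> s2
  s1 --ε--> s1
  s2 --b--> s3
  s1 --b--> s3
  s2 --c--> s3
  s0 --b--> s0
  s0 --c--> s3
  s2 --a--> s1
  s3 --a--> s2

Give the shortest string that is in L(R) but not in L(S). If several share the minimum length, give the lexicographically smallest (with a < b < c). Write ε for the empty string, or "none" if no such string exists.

The string baaac is accepted by R but not by S.
No shorter string lies in the difference, and baaac is the lexicographically first length-5 string in L(R) \ L(S).

baaac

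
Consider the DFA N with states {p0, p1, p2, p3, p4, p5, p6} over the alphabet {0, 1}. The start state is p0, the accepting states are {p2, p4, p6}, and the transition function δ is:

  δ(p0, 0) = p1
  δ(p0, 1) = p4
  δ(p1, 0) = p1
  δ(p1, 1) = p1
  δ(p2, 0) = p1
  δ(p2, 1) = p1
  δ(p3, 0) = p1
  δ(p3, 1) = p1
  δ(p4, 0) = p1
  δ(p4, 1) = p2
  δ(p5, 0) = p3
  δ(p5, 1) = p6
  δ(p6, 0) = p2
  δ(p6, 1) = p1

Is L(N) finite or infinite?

The useful states (reachable from p0 and able to reach an accepting state) are {p0, p2, p4}.
Restricted to these states the transition graph has no cycle, so every accepting path has bounded length and L is finite.

finite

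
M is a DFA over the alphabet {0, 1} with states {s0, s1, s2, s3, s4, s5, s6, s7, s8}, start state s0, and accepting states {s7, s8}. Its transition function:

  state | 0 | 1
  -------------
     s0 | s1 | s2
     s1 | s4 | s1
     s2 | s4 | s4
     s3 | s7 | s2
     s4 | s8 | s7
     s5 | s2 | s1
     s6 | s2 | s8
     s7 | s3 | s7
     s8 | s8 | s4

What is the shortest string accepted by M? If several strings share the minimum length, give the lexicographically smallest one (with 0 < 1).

000

A breadth-first search from s0 reaches an accepting state first via the path s0 → s1 → s4 → s8 on input 000.
No string of length < 3 is accepted (BFS exhausts all shorter strings without reaching an accepting state), and 000 is the lexicographically least accepting string of length 3.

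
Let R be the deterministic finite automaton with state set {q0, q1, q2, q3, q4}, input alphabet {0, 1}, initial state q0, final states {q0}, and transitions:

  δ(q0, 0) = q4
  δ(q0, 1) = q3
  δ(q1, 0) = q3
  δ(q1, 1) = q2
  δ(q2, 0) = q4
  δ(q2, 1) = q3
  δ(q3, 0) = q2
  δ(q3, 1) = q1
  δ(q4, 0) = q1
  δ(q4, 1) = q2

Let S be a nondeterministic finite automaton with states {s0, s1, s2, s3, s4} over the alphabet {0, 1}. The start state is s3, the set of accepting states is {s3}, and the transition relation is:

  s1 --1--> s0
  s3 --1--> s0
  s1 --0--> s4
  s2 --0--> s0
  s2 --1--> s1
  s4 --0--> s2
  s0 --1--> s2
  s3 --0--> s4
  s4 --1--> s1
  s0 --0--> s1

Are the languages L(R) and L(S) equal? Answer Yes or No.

Yes

Exploring the product automaton R × S from the start pair (q0, s3), following both machines on each input symbol, reaches 5 state pairs: (q0, s3), (q4, s4), (q3, s0), (q1, s2), (q2, s1).
R accepts in {q0} and S accepts in {s3}. In every reachable pair the two components are either both accepting — (q0, s3) — or both non-accepting, so no string is accepted by exactly one of the machines: L(R) \ L(S) and L(S) \ L(R) are both empty.
Hence every string is accepted by R iff it is accepted by S, and the two languages coincide.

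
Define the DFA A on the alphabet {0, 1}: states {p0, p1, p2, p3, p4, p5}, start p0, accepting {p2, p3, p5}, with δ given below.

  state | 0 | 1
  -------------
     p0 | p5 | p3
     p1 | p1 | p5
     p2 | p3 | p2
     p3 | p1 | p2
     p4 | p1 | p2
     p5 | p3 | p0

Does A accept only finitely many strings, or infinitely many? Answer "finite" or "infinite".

State p1 is reachable from the start and can reach an accepting state, and it lies on the cycle p1 → p1.
Traversing that cycle any number of times yields accepted strings of unbounded length, so the language is infinite.

infinite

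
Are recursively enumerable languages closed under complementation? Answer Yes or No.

No

If both L and its complement were r.e., running the two recognisers in parallel would decide L, so L would be recursive; but there are r.e. languages that are not recursive (e.g. the halting problem), and their complements are therefore not r.e.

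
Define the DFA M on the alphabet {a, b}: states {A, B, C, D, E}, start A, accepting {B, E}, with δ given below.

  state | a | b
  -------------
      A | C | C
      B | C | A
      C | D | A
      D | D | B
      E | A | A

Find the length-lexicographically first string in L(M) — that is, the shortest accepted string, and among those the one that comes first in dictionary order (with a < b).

A breadth-first search from A reaches an accepting state first via the path A → C → D → B on input aab.
No string of length < 3 is accepted (BFS exhausts all shorter strings without reaching an accepting state), and aab is the lexicographically least accepting string of length 3.

aab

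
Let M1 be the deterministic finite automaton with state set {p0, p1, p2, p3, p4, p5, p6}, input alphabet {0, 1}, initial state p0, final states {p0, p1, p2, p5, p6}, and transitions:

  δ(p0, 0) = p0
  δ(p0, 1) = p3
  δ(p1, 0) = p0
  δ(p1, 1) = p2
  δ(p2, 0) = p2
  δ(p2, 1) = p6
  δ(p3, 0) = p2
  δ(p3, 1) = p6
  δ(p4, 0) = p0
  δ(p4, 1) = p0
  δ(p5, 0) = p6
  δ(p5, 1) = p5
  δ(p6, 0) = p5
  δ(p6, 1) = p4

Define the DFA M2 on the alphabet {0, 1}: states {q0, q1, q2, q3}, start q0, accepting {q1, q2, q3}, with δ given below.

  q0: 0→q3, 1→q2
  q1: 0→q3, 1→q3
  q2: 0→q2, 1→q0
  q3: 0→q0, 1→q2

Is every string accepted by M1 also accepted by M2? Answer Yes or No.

No

The empty string ε is in L(M1) but not in L(M2).
So L(M1) ⊄ L(M2).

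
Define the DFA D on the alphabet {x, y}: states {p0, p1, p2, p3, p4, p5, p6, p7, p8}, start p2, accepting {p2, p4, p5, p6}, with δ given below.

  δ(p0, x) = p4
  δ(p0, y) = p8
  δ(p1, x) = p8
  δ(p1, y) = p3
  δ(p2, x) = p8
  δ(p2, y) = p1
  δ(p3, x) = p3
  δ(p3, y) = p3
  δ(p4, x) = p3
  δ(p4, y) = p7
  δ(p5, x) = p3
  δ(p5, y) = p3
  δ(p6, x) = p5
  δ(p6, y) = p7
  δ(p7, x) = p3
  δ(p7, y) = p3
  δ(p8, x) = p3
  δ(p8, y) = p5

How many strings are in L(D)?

3

The useful subgraph on states {p1, p2, p5, p8} is acyclic, so L(D) is finite; the longest accepting path visits 4 useful states, giving maximum string length 3.
Counting accepting paths from p2 by length: 1 of length 0, 1 of length 2, 1 of length 3. Total 3.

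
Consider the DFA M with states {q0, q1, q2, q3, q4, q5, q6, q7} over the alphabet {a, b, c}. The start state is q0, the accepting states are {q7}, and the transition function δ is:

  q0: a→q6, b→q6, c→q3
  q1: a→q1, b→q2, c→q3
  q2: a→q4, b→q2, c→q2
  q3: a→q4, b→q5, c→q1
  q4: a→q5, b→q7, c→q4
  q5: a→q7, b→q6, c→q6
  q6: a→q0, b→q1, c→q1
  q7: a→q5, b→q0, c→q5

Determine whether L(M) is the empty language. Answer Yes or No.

No

The string cab is accepted: the run q0 → q3 → q4 → q7 ends in the accepting state q7.
Since at least one string is accepted, L(M) is not empty.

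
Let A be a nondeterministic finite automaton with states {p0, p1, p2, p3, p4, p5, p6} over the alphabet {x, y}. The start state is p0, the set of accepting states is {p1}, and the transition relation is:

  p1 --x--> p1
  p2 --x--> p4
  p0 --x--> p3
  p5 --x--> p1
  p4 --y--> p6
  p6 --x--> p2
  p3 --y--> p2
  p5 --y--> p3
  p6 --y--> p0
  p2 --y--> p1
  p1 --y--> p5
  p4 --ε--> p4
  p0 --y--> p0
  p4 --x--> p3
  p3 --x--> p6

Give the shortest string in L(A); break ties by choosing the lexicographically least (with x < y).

xyy

A breadth-first search from p0 reaches an accepting state first via the path p0 → p3 → p2 → p1 on input xyy.
No string of length < 3 is accepted (BFS exhausts all shorter strings without reaching an accepting state), and xyy is the lexicographically least accepting string of length 3.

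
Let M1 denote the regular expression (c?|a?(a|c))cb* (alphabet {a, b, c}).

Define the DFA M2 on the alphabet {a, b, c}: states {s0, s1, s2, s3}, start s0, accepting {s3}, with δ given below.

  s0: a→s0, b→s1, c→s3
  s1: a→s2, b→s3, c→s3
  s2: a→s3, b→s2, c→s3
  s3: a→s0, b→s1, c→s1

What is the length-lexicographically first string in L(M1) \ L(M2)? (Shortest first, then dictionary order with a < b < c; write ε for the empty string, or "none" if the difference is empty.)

cb

The string cb is accepted by M1 but not by M2.
No shorter string lies in the difference, and cb is the lexicographically first length-2 string in L(M1) \ L(M2).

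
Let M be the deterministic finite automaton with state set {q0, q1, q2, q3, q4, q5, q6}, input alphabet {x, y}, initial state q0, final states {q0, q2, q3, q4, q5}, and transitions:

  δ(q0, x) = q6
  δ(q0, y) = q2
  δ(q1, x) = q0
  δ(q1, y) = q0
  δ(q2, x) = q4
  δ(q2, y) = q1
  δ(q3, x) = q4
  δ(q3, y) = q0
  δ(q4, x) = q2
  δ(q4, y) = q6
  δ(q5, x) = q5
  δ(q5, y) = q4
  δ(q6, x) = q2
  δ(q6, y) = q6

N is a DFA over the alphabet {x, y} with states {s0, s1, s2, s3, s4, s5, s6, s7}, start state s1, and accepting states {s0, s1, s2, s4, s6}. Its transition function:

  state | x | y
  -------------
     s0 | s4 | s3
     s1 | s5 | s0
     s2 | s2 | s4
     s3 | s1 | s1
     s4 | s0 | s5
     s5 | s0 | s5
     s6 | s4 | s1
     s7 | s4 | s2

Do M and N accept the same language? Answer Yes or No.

Exploring the product automaton M × N from the start pair (q0, s1), following both machines on each input symbol, reaches 5 state pairs: (q0, s1), (q6, s5), (q2, s0), (q4, s4), (q1, s3).
M accepts in {q0, q2, q3, q4, q5} and N accepts in {s0, s1, s2, s4, s6}. In every reachable pair the two components are either both accepting — (q0, s1), (q2, s0), (q4, s4) — or both non-accepting, so no string is accepted by exactly one of the machines: L(M) \ L(N) and L(N) \ L(M) are both empty.
Hence every string is accepted by M iff it is accepted by N, and the two languages coincide.

Yes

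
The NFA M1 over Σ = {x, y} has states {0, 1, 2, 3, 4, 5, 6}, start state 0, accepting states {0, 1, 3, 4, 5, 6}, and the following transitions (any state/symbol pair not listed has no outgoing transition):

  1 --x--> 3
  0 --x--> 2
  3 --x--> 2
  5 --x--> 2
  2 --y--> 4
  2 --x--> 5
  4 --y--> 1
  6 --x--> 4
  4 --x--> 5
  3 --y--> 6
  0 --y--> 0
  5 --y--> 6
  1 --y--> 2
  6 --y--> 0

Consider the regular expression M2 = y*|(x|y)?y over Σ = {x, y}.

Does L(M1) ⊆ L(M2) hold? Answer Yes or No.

The string xx is in L(M1) but not in L(M2).
So L(M1) ⊄ L(M2).

No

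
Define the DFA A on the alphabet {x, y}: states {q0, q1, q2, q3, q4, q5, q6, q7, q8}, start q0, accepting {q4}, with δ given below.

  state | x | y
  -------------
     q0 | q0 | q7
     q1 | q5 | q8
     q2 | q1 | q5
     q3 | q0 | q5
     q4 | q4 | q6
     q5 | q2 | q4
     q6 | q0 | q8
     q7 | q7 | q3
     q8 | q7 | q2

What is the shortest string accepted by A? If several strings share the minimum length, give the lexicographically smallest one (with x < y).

yyyy

A breadth-first search from q0 reaches an accepting state first via the path q0 → q7 → q3 → q5 → q4 on input yyyy.
No string of length < 4 is accepted (BFS exhausts all shorter strings without reaching an accepting state), and yyyy is the lexicographically least accepting string of length 4.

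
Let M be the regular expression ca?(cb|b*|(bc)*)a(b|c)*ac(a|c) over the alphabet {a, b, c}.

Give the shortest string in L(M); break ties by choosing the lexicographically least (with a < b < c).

By inspection of the expression, no string of length less than 5 matches, and caaca is the lexicographically first match of length 5.

caaca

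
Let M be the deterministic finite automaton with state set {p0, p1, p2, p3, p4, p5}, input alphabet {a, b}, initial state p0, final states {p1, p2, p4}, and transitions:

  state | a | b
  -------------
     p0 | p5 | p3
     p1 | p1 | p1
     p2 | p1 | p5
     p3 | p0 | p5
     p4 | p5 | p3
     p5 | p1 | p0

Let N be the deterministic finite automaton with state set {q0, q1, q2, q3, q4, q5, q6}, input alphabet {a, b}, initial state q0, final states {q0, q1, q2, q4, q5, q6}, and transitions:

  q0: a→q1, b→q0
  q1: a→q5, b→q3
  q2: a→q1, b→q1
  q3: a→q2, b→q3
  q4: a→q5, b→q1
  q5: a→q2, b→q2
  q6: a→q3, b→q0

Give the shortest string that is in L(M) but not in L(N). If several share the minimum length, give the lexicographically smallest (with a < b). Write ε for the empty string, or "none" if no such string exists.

The string bbab is accepted by M but not by N.
No shorter string lies in the difference, and bbab is the lexicographically first length-4 string in L(M) \ L(N).

bbab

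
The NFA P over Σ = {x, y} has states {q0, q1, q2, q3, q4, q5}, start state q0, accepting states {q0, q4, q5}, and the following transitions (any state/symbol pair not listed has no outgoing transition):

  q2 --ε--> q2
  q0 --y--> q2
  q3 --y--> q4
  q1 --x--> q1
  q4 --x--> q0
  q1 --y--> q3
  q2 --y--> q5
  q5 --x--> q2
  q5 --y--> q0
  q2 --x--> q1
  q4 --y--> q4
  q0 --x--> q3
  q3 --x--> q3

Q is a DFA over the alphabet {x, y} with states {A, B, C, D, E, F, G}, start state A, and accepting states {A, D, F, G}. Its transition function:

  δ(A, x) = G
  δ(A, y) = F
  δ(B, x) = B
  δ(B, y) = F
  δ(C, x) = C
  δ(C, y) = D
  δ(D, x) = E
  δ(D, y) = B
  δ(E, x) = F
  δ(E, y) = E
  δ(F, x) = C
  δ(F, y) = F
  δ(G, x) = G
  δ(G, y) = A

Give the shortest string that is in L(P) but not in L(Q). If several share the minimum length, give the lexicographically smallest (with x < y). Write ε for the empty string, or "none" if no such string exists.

xyyx

The string xyyx is accepted by P but not by Q.
No shorter string lies in the difference, and xyyx is the lexicographically first length-4 string in L(P) \ L(Q).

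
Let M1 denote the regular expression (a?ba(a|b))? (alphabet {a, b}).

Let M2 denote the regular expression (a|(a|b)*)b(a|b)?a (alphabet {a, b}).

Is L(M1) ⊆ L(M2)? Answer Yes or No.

The empty string ε is in L(M1) but not in L(M2).
So L(M1) ⊄ L(M2).

No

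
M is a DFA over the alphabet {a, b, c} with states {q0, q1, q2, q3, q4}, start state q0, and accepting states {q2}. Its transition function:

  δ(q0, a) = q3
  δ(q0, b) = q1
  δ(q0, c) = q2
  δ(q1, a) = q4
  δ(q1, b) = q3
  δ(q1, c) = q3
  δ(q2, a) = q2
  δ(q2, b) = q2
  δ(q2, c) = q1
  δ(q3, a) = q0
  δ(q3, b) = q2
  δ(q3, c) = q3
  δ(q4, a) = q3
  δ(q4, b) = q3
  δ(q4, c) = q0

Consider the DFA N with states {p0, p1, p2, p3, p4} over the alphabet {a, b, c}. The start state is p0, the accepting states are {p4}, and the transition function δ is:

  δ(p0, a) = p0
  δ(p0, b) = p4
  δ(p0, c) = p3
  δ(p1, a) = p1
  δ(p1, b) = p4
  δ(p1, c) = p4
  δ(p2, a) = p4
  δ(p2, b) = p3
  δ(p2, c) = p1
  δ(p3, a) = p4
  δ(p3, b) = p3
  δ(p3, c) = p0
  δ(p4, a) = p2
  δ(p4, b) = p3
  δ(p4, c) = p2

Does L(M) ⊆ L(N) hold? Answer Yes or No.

The string c is in L(M) but not in L(N).
So L(M) ⊄ L(N).

No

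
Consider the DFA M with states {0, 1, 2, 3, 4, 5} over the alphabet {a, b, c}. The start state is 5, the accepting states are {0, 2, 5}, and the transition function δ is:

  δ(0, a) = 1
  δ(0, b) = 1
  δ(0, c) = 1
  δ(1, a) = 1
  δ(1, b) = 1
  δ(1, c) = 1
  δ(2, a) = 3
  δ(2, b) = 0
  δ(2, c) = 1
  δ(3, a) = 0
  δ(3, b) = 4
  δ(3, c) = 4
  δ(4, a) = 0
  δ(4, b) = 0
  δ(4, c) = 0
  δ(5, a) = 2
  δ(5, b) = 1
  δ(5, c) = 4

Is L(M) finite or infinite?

finite

The useful states (reachable from 5 and able to reach an accepting state) are {0, 2, 3, 4, 5}.
Restricted to these states the transition graph has no cycle, so every accepting path has bounded length and L is finite.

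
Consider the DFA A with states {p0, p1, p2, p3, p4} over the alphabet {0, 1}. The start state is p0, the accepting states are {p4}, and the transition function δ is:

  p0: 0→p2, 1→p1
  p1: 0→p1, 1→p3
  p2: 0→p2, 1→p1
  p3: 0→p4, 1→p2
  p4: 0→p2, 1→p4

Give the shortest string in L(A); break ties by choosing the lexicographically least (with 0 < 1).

A breadth-first search from p0 reaches an accepting state first via the path p0 → p1 → p3 → p4 on input 110.
No string of length < 3 is accepted (BFS exhausts all shorter strings without reaching an accepting state), and 110 is the lexicographically least accepting string of length 3.

110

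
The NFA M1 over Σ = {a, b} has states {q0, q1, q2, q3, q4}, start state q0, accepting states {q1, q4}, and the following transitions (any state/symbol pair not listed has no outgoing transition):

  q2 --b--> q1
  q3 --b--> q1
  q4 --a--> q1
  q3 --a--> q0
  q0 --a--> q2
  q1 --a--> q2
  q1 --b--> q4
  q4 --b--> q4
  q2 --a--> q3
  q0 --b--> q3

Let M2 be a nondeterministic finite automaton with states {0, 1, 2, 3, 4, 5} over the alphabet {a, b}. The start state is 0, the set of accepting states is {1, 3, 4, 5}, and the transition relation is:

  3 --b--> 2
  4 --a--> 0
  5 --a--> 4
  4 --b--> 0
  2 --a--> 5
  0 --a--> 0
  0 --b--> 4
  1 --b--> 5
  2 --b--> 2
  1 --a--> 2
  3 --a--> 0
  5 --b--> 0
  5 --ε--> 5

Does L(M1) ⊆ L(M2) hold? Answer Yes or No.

No

The string bb is in L(M1) but not in L(M2).
So L(M1) ⊄ L(M2).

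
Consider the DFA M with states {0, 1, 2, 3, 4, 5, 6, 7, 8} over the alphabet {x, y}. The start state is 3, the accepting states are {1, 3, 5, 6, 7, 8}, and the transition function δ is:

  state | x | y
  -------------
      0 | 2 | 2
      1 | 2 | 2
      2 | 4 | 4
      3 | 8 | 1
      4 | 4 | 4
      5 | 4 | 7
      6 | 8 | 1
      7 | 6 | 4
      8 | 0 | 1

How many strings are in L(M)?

4

The useful subgraph on states {1, 3, 8} is acyclic, so L(M) is finite; the longest accepting path visits 3 useful states, giving maximum string length 2.
Counting accepting paths from 3 by length: 1 of length 0, 2 of length 1, 1 of length 2. Total 4.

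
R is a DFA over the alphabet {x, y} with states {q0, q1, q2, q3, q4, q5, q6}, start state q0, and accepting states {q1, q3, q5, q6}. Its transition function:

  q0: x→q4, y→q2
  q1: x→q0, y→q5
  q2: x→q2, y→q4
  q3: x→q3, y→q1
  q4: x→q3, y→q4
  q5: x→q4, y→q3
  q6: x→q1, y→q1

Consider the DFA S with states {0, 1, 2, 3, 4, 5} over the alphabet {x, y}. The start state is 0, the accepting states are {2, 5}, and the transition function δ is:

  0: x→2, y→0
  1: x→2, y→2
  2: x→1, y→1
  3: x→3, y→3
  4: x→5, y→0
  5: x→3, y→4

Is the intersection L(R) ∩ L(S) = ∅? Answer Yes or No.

The string xxx is accepted by both R and S.
Hence L(R) ∩ L(S) ≠ ∅.

No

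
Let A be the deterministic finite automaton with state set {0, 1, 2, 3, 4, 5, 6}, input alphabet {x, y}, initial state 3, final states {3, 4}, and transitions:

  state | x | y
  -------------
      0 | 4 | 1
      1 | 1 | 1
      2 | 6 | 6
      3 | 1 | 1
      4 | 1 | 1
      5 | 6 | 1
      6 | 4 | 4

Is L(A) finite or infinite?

finite

The useful states (reachable from 3 and able to reach an accepting state) are {3}.
Restricted to these states the transition graph has no cycle, so every accepting path has bounded length and L is finite.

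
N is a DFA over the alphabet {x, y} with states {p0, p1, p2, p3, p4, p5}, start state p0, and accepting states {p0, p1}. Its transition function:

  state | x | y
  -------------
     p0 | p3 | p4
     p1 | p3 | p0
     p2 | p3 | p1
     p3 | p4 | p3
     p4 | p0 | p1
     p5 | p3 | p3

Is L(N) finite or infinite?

infinite

State p3 is reachable from the start and can reach an accepting state, and it lies on the cycle p3 → p3.
Traversing that cycle any number of times yields accepted strings of unbounded length, so the language is infinite.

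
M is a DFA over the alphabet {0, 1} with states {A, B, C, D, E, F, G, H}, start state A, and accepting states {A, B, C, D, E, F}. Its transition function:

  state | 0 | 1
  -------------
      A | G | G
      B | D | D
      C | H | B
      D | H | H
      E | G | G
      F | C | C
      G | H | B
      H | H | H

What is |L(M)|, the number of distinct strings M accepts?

7

The useful subgraph on states {A, B, D, G} is acyclic, so L(M) is finite; the longest accepting path visits 4 useful states, giving maximum string length 3.
Counting accepting paths from A by length: 1 of length 0, 2 of length 2, 4 of length 3. Total 7.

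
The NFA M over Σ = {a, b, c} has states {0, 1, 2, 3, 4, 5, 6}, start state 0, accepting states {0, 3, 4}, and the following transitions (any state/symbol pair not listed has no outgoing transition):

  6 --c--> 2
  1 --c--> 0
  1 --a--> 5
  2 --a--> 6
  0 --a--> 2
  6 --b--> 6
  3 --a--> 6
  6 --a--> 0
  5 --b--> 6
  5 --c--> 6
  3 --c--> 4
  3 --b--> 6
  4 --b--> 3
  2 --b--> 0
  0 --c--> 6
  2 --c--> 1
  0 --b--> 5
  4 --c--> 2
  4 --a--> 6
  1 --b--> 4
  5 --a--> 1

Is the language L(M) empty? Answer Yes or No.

The empty string ε is accepted: the run 0 ends in the accepting state 0.
Since at least one string is accepted, L(M) is not empty.

No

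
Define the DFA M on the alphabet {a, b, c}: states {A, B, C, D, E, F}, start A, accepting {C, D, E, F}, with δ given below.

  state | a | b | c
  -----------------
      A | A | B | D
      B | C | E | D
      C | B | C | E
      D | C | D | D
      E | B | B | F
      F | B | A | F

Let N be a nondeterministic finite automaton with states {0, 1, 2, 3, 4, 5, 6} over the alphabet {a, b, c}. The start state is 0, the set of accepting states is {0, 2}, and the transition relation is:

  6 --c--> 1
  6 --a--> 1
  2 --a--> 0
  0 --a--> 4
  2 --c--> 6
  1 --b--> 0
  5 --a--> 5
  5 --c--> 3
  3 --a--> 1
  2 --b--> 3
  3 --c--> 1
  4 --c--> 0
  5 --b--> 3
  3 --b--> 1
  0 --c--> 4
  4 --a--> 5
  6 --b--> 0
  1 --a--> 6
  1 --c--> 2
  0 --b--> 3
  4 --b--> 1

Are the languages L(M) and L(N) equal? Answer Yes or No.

The string c is accepted by M but rejected by N.
So L(M) ≠ L(N).

No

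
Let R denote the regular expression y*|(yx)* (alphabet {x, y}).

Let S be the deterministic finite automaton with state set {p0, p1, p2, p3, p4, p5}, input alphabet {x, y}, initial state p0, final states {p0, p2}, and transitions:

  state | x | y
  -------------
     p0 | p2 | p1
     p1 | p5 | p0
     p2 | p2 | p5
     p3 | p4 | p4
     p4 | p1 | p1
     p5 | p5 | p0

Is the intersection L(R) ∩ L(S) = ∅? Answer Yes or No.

The empty string ε is accepted by both R and S.
Hence L(R) ∩ L(S) ≠ ∅.

No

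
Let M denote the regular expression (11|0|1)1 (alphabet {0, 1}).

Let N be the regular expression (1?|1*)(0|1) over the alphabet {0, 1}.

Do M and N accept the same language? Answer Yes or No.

The string 01 is accepted by M but rejected by N.
So L(M) ≠ L(N).

No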